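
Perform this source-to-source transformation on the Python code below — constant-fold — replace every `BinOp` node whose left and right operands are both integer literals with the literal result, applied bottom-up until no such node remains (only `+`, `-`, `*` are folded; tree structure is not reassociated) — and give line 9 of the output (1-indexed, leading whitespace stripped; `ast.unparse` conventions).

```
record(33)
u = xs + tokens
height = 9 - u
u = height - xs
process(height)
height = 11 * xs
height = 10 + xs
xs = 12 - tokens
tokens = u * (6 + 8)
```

Transformed code:
record(33)
u = xs + tokens
height = 9 - u
u = height - xs
process(height)
height = 11 * xs
height = 10 + xs
xs = 12 - tokens
tokens = u * 14

tokens = u * 14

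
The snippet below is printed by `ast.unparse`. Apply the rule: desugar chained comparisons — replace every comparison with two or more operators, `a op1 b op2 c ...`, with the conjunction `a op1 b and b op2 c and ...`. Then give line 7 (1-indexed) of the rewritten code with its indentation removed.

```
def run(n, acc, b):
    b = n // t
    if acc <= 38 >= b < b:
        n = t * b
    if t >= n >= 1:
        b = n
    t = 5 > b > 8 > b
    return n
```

Transformed code:
def run(n, acc, b):
    b = n // t
    if acc <= 38 and 38 >= b and (b < b):
        n = t * b
    if t >= n and n >= 1:
        b = n
    t = 5 > b and b > 8 and (8 > b)
    return n

t = 5 > b and b > 8 and (8 > b)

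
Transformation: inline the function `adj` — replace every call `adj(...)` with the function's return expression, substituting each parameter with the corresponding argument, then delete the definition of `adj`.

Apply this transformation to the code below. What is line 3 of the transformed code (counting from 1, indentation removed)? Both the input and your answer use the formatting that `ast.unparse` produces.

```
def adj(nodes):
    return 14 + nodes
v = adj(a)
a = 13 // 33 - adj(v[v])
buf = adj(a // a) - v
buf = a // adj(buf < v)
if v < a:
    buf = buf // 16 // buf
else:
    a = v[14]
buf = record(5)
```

Transformed code:
v = 14 + a
a = 13 // 33 - (14 + v[v])
buf = 14 + a // a - v
buf = a // (14 + (buf < v))
if v < a:
    buf = buf // 16 // buf
else:
    a = v[14]
buf = record(5)

buf = 14 + a // a - v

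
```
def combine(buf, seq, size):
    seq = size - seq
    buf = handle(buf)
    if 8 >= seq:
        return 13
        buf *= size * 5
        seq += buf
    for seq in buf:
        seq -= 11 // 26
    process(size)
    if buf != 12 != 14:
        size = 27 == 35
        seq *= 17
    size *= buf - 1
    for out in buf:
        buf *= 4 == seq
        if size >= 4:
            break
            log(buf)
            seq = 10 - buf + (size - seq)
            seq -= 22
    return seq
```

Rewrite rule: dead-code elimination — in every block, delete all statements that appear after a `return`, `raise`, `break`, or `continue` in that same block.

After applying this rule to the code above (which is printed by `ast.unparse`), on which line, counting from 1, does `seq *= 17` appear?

Transformed code:
def combine(buf, seq, size):
    seq = size - seq
    buf = handle(buf)
    if 8 >= seq:
        return 13
    for seq in buf:
        seq -= 11 // 26
    process(size)
    if buf != 12 != 14:
        size = 27 == 35
        seq *= 17
    size *= buf - 1
    for out in buf:
        buf *= 4 == seq
        if size >= 4:
            break
    return seq

11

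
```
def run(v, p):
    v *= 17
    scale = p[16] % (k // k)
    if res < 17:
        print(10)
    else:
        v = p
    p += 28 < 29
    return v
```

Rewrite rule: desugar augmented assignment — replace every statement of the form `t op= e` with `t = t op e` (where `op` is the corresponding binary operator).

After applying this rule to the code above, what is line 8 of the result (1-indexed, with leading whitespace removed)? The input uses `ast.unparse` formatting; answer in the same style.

Transformed code:
def run(v, p):
    v = v * 17
    scale = p[16] % (k // k)
    if res < 17:
        print(10)
    else:
        v = p
    p = p + (28 < 29)
    return v

p = p + (28 < 29)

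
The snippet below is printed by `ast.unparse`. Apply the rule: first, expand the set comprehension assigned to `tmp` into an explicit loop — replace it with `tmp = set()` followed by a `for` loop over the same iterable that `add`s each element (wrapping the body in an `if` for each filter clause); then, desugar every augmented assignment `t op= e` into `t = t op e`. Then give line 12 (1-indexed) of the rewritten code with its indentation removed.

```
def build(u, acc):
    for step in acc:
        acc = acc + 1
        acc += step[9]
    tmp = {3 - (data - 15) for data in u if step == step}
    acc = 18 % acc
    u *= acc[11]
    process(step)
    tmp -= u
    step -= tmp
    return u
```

Transformed code:
def build(u, acc):
    for step in acc:
        acc = acc + 1
        acc = acc + step[9]
    tmp = set()
    for data in u:
        if step == step:
            tmp.add(3 - (data - 15))
    acc = 18 % acc
    u = u * acc[11]
    process(step)
    tmp = tmp - u
    step = step - tmp
    return u

tmp = tmp - u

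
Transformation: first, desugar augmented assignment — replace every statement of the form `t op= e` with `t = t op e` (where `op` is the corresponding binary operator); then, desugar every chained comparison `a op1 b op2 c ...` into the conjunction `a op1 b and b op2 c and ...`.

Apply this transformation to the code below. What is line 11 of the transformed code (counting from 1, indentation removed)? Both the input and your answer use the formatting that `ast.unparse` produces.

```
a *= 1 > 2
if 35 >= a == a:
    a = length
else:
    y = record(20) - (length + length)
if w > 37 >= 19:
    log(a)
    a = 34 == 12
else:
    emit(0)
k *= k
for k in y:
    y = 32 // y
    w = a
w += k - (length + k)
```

Transformed code:
a = a * (1 > 2)
if 35 >= a and a == a:
    a = length
else:
    y = record(20) - (length + length)
if w > 37 and 37 >= 19:
    log(a)
    a = 34 == 12
else:
    emit(0)
k = k * k
for k in y:
    y = 32 // y
    w = a
w = w + (k - (length + k))

k = k * k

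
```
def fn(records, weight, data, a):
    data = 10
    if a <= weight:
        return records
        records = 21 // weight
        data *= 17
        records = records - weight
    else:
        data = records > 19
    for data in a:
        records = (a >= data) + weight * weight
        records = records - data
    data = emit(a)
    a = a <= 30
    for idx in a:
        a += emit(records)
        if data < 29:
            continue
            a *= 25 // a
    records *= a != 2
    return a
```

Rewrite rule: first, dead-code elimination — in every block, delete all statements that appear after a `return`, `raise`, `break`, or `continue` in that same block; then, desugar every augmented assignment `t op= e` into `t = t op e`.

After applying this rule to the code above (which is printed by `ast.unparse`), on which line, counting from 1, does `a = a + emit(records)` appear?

Transformed code:
def fn(records, weight, data, a):
    data = 10
    if a <= weight:
        return records
    else:
        data = records > 19
    for data in a:
        records = (a >= data) + weight * weight
        records = records - data
    data = emit(a)
    a = a <= 30
    for idx in a:
        a = a + emit(records)
        if data < 29:
            continue
    records = records * (a != 2)
    return a

13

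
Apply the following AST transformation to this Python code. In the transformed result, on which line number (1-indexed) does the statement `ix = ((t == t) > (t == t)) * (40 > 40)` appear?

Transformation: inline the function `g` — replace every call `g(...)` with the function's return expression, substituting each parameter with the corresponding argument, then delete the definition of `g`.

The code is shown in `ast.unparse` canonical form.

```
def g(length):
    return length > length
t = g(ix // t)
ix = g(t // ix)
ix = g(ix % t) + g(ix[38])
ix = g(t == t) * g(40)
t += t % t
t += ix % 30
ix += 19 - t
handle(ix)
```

Transformed code:
t = ix // t > ix // t
ix = t // ix > t // ix
ix = (ix % t > ix % t) + (ix[38] > ix[38])
ix = ((t == t) > (t == t)) * (40 > 40)
t += t % t
t += ix % 30
ix += 19 - t
handle(ix)

4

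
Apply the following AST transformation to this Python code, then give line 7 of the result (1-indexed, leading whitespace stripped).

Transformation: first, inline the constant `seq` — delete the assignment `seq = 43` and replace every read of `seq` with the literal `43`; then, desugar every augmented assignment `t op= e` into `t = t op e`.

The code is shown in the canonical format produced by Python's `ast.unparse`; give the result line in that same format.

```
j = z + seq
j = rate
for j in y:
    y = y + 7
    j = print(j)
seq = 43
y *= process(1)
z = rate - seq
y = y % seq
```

Transformed code:
j = z + 43
j = rate
for j in y:
    y = y + 7
    j = print(j)
y = y * process(1)
z = rate - 43
y = y % 43

z = rate - 43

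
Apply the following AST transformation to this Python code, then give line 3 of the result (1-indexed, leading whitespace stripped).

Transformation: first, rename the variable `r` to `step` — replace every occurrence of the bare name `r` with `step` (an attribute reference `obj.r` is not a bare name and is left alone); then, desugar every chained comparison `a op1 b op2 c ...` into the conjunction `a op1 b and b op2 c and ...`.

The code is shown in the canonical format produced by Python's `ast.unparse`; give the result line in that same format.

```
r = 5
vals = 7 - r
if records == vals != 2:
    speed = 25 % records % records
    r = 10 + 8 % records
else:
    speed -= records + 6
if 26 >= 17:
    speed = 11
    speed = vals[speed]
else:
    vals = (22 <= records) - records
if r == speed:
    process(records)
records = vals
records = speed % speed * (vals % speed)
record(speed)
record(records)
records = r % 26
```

if records == vals and vals != 2:

Transformed code:
step = 5
vals = 7 - step
if records == vals and vals != 2:
    speed = 25 % records % records
    step = 10 + 8 % records
else:
    speed -= records + 6
if 26 >= 17:
    speed = 11
    speed = vals[speed]
else:
    vals = (22 <= records) - records
if step == speed:
    process(records)
records = vals
records = speed % speed * (vals % speed)
record(speed)
record(records)
records = step % 26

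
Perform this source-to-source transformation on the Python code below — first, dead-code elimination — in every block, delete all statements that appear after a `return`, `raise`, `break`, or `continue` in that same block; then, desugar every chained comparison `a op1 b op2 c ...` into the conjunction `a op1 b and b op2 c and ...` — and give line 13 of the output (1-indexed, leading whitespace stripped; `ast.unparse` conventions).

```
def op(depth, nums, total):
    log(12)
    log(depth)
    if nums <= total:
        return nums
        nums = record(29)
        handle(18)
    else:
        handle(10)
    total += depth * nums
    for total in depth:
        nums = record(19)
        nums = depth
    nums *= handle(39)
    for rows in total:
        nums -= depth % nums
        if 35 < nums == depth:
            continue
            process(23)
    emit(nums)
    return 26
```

for rows in total:

Transformed code:
def op(depth, nums, total):
    log(12)
    log(depth)
    if nums <= total:
        return nums
    else:
        handle(10)
    total += depth * nums
    for total in depth:
        nums = record(19)
        nums = depth
    nums *= handle(39)
    for rows in total:
        nums -= depth % nums
        if 35 < nums and nums == depth:
            continue
    emit(nums)
    return 26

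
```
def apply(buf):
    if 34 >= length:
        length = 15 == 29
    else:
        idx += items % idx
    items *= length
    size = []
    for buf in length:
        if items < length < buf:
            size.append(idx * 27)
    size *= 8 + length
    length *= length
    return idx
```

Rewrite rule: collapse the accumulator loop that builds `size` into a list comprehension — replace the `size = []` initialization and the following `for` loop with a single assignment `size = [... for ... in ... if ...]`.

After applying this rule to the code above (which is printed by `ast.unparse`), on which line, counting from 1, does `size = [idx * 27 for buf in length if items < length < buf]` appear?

7

Transformed code:
def apply(buf):
    if 34 >= length:
        length = 15 == 29
    else:
        idx += items % idx
    items *= length
    size = [idx * 27 for buf in length if items < length < buf]
    size *= 8 + length
    length *= length
    return idx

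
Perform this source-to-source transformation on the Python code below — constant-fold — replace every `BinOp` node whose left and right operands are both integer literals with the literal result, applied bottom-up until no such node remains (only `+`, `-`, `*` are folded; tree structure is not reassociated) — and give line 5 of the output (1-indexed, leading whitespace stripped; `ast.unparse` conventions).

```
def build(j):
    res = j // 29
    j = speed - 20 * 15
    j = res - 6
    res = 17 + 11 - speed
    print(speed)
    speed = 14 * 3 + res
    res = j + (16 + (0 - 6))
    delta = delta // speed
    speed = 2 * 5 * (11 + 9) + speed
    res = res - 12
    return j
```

Transformed code:
def build(j):
    res = j // 29
    j = speed - 300
    j = res - 6
    res = 28 - speed
    print(speed)
    speed = 42 + res
    res = j + 10
    delta = delta // speed
    speed = 200 + speed
    res = res - 12
    return j

res = 28 - speed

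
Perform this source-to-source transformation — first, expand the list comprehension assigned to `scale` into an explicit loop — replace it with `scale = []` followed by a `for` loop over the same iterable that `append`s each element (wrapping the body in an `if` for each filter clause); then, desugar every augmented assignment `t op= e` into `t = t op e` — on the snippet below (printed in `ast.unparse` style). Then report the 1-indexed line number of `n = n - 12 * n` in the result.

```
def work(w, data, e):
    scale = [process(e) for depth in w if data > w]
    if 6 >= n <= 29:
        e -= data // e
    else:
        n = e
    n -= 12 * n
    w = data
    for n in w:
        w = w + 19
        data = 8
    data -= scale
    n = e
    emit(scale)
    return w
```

Transformed code:
def work(w, data, e):
    scale = []
    for depth in w:
        if data > w:
            scale.append(process(e))
    if 6 >= n <= 29:
        e = e - data // e
    else:
        n = e
    n = n - 12 * n
    w = data
    for n in w:
        w = w + 19
        data = 8
    data = data - scale
    n = e
    emit(scale)
    return w

10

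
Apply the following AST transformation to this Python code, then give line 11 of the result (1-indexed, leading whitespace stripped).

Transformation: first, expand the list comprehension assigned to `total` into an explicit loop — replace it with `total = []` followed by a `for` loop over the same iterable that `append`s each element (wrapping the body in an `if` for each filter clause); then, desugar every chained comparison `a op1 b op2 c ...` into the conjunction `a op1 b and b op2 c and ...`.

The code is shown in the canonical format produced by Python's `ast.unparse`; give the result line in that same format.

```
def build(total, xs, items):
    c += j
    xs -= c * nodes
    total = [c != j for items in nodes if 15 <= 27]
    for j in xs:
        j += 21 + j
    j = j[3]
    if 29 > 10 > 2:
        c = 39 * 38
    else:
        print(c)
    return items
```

if 29 > 10 and 10 > 2:

Transformed code:
def build(total, xs, items):
    c += j
    xs -= c * nodes
    total = []
    for items in nodes:
        if 15 <= 27:
            total.append(c != j)
    for j in xs:
        j += 21 + j
    j = j[3]
    if 29 > 10 and 10 > 2:
        c = 39 * 38
    else:
        print(c)
    return items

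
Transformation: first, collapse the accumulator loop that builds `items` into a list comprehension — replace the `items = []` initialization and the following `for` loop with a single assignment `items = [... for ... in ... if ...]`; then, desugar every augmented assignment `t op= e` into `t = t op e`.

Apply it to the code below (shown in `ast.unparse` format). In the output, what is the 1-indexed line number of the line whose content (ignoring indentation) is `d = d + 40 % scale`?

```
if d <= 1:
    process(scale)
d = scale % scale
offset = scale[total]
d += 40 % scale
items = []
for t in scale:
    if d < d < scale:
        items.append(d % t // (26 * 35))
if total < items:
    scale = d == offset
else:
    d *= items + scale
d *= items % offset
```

Transformed code:
if d <= 1:
    process(scale)
d = scale % scale
offset = scale[total]
d = d + 40 % scale
items = [d % t // (26 * 35) for t in scale if d < d < scale]
if total < items:
    scale = d == offset
else:
    d = d * (items + scale)
d = d * (items % offset)

5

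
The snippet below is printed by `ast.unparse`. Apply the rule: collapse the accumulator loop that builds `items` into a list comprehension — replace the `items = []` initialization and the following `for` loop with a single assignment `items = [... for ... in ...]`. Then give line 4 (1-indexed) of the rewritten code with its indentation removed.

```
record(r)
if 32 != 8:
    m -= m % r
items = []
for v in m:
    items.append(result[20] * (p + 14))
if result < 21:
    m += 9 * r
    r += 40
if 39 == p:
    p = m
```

items = [result[20] * (p + 14) for v in m]

Transformed code:
record(r)
if 32 != 8:
    m -= m % r
items = [result[20] * (p + 14) for v in m]
if result < 21:
    m += 9 * r
    r += 40
if 39 == p:
    p = m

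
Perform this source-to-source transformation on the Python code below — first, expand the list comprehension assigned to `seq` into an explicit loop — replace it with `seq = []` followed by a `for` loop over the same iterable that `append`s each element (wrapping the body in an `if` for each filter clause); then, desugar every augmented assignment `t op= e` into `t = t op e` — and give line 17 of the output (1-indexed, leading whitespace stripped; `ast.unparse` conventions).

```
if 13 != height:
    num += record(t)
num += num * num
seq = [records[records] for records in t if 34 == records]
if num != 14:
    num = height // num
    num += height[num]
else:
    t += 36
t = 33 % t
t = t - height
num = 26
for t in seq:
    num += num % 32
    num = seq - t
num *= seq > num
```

num = num + num % 32

Transformed code:
if 13 != height:
    num = num + record(t)
num = num + num * num
seq = []
for records in t:
    if 34 == records:
        seq.append(records[records])
if num != 14:
    num = height // num
    num = num + height[num]
else:
    t = t + 36
t = 33 % t
t = t - height
num = 26
for t in seq:
    num = num + num % 32
    num = seq - t
num = num * (seq > num)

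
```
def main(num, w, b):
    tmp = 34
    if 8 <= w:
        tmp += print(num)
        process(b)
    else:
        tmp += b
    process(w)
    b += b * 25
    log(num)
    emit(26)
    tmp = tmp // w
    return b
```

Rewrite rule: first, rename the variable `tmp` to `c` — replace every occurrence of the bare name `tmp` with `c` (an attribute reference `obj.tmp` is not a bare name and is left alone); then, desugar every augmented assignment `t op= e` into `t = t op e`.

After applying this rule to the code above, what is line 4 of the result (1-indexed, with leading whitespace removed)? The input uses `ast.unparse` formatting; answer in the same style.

c = c + print(num)

Transformed code:
def main(num, w, b):
    c = 34
    if 8 <= w:
        c = c + print(num)
        process(b)
    else:
        c = c + b
    process(w)
    b = b + b * 25
    log(num)
    emit(26)
    c = c // w
    return b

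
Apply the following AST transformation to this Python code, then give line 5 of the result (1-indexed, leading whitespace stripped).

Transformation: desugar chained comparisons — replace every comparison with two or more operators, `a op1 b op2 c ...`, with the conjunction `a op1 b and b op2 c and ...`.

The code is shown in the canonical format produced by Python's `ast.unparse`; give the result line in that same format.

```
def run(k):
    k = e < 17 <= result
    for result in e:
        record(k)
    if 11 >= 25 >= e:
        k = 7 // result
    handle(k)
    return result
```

Transformed code:
def run(k):
    k = e < 17 and 17 <= result
    for result in e:
        record(k)
    if 11 >= 25 and 25 >= e:
        k = 7 // result
    handle(k)
    return result

if 11 >= 25 and 25 >= e:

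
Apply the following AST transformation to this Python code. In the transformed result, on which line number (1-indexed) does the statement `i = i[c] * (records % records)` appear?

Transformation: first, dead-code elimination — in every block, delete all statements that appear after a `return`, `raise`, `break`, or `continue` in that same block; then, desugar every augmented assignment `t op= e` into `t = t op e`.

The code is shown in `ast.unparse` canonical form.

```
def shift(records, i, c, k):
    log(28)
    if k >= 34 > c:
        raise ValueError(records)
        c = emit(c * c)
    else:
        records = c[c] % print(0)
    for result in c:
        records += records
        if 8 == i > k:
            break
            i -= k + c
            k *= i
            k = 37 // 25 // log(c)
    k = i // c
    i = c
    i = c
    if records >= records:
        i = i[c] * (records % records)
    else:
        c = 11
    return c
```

15

Transformed code:
def shift(records, i, c, k):
    log(28)
    if k >= 34 > c:
        raise ValueError(records)
    else:
        records = c[c] % print(0)
    for result in c:
        records = records + records
        if 8 == i > k:
            break
    k = i // c
    i = c
    i = c
    if records >= records:
        i = i[c] * (records % records)
    else:
        c = 11
    return c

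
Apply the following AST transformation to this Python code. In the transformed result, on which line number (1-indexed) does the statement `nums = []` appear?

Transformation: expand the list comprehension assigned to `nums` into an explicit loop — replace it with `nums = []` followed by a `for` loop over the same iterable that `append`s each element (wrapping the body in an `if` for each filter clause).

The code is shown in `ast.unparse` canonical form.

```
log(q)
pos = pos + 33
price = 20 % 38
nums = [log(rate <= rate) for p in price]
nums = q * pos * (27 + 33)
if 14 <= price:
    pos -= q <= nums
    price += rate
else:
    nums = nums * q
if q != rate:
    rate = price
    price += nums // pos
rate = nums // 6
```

4

Transformed code:
log(q)
pos = pos + 33
price = 20 % 38
nums = []
for p in price:
    nums.append(log(rate <= rate))
nums = q * pos * (27 + 33)
if 14 <= price:
    pos -= q <= nums
    price += rate
else:
    nums = nums * q
if q != rate:
    rate = price
    price += nums // pos
rate = nums // 6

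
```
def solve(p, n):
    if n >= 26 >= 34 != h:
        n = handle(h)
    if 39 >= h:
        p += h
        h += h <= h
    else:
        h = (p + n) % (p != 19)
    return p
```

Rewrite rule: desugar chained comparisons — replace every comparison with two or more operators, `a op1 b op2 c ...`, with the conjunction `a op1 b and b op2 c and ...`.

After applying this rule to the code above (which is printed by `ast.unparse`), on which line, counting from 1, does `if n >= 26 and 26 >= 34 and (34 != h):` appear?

Transformed code:
def solve(p, n):
    if n >= 26 and 26 >= 34 and (34 != h):
        n = handle(h)
    if 39 >= h:
        p += h
        h += h <= h
    else:
        h = (p + n) % (p != 19)
    return p

2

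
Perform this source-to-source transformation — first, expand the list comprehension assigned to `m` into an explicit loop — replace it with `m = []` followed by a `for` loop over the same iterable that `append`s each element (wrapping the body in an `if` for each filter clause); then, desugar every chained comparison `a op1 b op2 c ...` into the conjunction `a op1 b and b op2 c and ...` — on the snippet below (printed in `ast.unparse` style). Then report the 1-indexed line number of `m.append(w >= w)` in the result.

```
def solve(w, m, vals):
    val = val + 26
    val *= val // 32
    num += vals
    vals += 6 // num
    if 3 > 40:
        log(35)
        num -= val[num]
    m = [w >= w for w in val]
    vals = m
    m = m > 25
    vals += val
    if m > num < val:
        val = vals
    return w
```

11

Transformed code:
def solve(w, m, vals):
    val = val + 26
    val *= val // 32
    num += vals
    vals += 6 // num
    if 3 > 40:
        log(35)
        num -= val[num]
    m = []
    for w in val:
        m.append(w >= w)
    vals = m
    m = m > 25
    vals += val
    if m > num and num < val:
        val = vals
    return w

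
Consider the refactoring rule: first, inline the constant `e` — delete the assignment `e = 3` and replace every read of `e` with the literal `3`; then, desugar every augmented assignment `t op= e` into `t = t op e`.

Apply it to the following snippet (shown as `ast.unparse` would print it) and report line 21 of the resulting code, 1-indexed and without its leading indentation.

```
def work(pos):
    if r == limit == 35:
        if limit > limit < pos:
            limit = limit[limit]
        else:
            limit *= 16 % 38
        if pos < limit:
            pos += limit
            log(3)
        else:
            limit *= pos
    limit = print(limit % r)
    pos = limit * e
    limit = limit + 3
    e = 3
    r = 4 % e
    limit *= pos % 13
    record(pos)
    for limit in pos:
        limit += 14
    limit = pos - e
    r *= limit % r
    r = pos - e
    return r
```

r = r * (limit % r)

Transformed code:
def work(pos):
    if r == limit == 35:
        if limit > limit < pos:
            limit = limit[limit]
        else:
            limit = limit * (16 % 38)
        if pos < limit:
            pos = pos + limit
            log(3)
        else:
            limit = limit * pos
    limit = print(limit % r)
    pos = limit * 3
    limit = limit + 3
    r = 4 % 3
    limit = limit * (pos % 13)
    record(pos)
    for limit in pos:
        limit = limit + 14
    limit = pos - 3
    r = r * (limit % r)
    r = pos - 3
    return r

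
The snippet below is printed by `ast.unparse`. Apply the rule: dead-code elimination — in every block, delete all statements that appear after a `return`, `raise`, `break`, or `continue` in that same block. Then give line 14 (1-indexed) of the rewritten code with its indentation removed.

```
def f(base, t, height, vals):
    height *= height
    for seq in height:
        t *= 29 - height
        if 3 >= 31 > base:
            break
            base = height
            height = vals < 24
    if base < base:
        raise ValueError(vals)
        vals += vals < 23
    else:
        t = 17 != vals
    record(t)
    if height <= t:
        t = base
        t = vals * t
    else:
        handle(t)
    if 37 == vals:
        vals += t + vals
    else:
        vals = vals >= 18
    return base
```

t = vals * t

Transformed code:
def f(base, t, height, vals):
    height *= height
    for seq in height:
        t *= 29 - height
        if 3 >= 31 > base:
            break
    if base < base:
        raise ValueError(vals)
    else:
        t = 17 != vals
    record(t)
    if height <= t:
        t = base
        t = vals * t
    else:
        handle(t)
    if 37 == vals:
        vals += t + vals
    else:
        vals = vals >= 18
    return base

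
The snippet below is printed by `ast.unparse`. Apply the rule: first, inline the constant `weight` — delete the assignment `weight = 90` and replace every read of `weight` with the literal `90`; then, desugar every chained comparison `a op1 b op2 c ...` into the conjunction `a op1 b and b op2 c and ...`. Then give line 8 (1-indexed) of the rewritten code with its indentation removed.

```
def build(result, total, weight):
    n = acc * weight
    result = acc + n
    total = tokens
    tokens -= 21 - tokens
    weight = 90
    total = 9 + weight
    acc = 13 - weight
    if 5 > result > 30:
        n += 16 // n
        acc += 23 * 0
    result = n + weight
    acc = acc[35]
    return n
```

Transformed code:
def build(result, total, weight):
    n = acc * 90
    result = acc + n
    total = tokens
    tokens -= 21 - tokens
    total = 9 + 90
    acc = 13 - 90
    if 5 > result and result > 30:
        n += 16 // n
        acc += 23 * 0
    result = n + 90
    acc = acc[35]
    return n

if 5 > result and result > 30:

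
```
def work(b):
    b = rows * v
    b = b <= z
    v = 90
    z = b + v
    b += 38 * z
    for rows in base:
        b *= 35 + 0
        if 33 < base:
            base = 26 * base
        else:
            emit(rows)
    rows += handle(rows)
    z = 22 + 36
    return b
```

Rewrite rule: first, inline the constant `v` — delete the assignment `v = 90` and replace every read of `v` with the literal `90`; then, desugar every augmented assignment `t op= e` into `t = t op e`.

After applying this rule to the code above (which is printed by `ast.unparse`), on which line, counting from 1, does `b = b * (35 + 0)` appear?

Transformed code:
def work(b):
    b = rows * 90
    b = b <= z
    z = b + 90
    b = b + 38 * z
    for rows in base:
        b = b * (35 + 0)
        if 33 < base:
            base = 26 * base
        else:
            emit(rows)
    rows = rows + handle(rows)
    z = 22 + 36
    return b

7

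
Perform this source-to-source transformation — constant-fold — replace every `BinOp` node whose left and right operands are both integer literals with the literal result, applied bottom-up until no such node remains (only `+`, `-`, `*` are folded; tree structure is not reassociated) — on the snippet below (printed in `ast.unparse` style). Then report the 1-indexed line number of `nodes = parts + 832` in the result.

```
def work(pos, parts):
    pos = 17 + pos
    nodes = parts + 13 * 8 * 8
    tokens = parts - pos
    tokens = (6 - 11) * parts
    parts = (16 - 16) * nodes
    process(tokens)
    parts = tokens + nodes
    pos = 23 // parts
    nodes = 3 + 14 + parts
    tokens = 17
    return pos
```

Transformed code:
def work(pos, parts):
    pos = 17 + pos
    nodes = parts + 832
    tokens = parts - pos
    tokens = -5 * parts
    parts = 0 * nodes
    process(tokens)
    parts = tokens + nodes
    pos = 23 // parts
    nodes = 17 + parts
    tokens = 17
    return pos

3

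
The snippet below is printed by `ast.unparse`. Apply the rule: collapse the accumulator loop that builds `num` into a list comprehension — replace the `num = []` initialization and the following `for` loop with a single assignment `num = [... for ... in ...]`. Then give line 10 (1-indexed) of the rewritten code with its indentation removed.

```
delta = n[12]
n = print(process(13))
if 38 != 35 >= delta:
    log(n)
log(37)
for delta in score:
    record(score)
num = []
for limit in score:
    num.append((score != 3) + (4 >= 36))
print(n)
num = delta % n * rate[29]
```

Transformed code:
delta = n[12]
n = print(process(13))
if 38 != 35 >= delta:
    log(n)
log(37)
for delta in score:
    record(score)
num = [(score != 3) + (4 >= 36) for limit in score]
print(n)
num = delta % n * rate[29]

num = delta % n * rate[29]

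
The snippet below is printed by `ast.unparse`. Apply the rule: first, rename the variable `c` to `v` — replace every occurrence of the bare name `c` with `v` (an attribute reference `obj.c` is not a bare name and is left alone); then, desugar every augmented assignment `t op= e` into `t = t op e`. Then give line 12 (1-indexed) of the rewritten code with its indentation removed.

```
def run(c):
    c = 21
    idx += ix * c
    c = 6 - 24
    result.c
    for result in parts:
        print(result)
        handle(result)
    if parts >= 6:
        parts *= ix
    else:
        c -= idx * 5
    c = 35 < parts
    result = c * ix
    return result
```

v = v - idx * 5

Transformed code:
def run(v):
    v = 21
    idx = idx + ix * v
    v = 6 - 24
    result.c
    for result in parts:
        print(result)
        handle(result)
    if parts >= 6:
        parts = parts * ix
    else:
        v = v - idx * 5
    v = 35 < parts
    result = v * ix
    return result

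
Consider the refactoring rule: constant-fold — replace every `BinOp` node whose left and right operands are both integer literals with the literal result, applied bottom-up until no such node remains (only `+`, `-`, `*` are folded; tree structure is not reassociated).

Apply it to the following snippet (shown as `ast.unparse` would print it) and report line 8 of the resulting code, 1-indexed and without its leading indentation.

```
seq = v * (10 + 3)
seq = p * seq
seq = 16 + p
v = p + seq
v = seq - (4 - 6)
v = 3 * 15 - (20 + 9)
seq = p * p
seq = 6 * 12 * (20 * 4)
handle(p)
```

Transformed code:
seq = v * 13
seq = p * seq
seq = 16 + p
v = p + seq
v = seq - -2
v = 16
seq = p * p
seq = 5760
handle(p)

seq = 5760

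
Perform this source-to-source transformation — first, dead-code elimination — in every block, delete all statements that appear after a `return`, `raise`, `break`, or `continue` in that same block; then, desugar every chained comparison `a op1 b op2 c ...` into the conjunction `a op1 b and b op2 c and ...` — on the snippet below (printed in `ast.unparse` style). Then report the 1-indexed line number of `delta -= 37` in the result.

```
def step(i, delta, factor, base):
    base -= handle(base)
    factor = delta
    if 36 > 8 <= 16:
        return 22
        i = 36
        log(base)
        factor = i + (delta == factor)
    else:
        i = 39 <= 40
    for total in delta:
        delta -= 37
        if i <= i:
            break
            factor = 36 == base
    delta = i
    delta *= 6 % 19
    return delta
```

Transformed code:
def step(i, delta, factor, base):
    base -= handle(base)
    factor = delta
    if 36 > 8 and 8 <= 16:
        return 22
    else:
        i = 39 <= 40
    for total in delta:
        delta -= 37
        if i <= i:
            break
    delta = i
    delta *= 6 % 19
    return delta

9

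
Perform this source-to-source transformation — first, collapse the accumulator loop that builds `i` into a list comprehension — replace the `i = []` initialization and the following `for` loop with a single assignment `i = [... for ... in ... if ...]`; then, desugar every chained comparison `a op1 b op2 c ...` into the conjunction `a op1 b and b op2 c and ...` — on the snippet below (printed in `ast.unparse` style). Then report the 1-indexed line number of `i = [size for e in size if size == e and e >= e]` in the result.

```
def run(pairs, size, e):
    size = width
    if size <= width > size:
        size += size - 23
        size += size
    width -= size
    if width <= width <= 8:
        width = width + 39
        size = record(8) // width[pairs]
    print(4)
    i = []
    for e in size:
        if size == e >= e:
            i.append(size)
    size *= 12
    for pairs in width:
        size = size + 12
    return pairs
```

11

Transformed code:
def run(pairs, size, e):
    size = width
    if size <= width and width > size:
        size += size - 23
        size += size
    width -= size
    if width <= width and width <= 8:
        width = width + 39
        size = record(8) // width[pairs]
    print(4)
    i = [size for e in size if size == e and e >= e]
    size *= 12
    for pairs in width:
        size = size + 12
    return pairs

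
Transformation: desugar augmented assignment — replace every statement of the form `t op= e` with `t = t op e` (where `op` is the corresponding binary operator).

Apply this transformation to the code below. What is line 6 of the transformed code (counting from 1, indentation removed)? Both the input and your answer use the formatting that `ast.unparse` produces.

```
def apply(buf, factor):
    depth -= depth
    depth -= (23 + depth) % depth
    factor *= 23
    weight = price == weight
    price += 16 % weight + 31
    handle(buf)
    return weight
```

price = price + (16 % weight + 31)

Transformed code:
def apply(buf, factor):
    depth = depth - depth
    depth = depth - (23 + depth) % depth
    factor = factor * 23
    weight = price == weight
    price = price + (16 % weight + 31)
    handle(buf)
    return weight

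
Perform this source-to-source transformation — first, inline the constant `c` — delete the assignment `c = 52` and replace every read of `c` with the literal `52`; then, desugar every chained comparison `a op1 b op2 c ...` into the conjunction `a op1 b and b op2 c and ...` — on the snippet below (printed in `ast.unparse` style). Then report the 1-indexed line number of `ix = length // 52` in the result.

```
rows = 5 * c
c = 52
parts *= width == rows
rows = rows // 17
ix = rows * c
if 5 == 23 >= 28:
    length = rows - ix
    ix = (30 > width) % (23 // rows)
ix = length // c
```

8

Transformed code:
rows = 5 * 52
parts *= width == rows
rows = rows // 17
ix = rows * 52
if 5 == 23 and 23 >= 28:
    length = rows - ix
    ix = (30 > width) % (23 // rows)
ix = length // 52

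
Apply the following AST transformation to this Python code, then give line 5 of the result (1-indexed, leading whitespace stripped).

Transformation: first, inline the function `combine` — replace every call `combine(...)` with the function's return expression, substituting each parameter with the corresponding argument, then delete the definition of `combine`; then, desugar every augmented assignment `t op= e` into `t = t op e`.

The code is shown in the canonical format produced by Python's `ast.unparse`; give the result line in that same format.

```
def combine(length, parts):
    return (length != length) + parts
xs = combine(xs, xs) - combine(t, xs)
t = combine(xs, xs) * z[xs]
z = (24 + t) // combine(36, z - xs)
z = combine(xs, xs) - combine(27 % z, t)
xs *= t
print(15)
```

Transformed code:
xs = (xs != xs) + xs - ((t != t) + xs)
t = ((xs != xs) + xs) * z[xs]
z = (24 + t) // ((36 != 36) + (z - xs))
z = (xs != xs) + xs - ((27 % z != 27 % z) + t)
xs = xs * t
print(15)

xs = xs * t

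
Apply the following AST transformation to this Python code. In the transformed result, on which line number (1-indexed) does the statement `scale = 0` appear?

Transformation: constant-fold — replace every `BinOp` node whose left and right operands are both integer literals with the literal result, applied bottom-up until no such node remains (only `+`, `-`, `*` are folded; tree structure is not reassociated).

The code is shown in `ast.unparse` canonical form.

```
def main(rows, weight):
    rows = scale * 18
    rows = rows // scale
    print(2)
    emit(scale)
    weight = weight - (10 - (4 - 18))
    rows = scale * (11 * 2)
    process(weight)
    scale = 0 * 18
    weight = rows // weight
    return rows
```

Transformed code:
def main(rows, weight):
    rows = scale * 18
    rows = rows // scale
    print(2)
    emit(scale)
    weight = weight - 24
    rows = scale * 22
    process(weight)
    scale = 0
    weight = rows // weight
    return rows

9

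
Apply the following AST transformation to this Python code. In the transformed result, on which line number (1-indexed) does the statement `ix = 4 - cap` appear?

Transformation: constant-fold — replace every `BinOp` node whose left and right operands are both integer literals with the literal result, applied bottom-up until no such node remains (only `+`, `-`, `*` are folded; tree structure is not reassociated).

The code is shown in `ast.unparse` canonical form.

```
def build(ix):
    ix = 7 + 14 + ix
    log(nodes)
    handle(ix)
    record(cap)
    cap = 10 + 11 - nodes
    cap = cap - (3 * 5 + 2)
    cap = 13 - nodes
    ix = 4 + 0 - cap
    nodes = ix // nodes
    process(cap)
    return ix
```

9

Transformed code:
def build(ix):
    ix = 21 + ix
    log(nodes)
    handle(ix)
    record(cap)
    cap = 21 - nodes
    cap = cap - 17
    cap = 13 - nodes
    ix = 4 - cap
    nodes = ix // nodes
    process(cap)
    return ix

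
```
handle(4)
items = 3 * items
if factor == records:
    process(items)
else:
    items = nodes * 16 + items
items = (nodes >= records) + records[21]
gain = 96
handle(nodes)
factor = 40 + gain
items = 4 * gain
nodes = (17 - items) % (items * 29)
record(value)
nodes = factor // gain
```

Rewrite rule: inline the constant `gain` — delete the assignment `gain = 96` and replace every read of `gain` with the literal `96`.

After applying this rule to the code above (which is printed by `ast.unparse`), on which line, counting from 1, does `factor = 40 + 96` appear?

9

Transformed code:
handle(4)
items = 3 * items
if factor == records:
    process(items)
else:
    items = nodes * 16 + items
items = (nodes >= records) + records[21]
handle(nodes)
factor = 40 + 96
items = 4 * 96
nodes = (17 - items) % (items * 29)
record(value)
nodes = factor // 96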